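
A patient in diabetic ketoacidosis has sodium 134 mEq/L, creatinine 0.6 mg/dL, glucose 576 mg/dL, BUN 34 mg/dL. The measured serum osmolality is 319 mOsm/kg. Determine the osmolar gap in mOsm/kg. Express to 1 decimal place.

Calculated osmolality = 2·Na + glucose/18 + BUN/2.8
= 2·134 + 576/18 + 34/2.8
= 268 + 32 + 12.14
= 312.14 mOsm/kg ≈ 312.1 mOsm/kg
Osmolar gap = measured − calculated = 319 − 312.1 = 6.9 mOsm/kg

6.9 mOsm/kg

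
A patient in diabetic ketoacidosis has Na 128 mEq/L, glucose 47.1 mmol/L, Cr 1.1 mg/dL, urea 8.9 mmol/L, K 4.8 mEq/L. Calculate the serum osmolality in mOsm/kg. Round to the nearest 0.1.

312.0 mOsm/kg

Calculated osmolality = 2·Na + glucose + urea
= 2·128 + 47.1 + 8.9
= 256 + 47.10 + 8.90
= 312 mOsm/kg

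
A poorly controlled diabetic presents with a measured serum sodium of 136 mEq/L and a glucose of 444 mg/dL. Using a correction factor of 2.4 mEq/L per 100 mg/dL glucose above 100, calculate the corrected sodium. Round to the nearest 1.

144 mEq/L

Corrected Na = measured Na + 2.4 · (glucose − 100)/100
= 136 + 2.4 · (444 − 100)/100
= 136 + 8.3
= 144.3 mEq/L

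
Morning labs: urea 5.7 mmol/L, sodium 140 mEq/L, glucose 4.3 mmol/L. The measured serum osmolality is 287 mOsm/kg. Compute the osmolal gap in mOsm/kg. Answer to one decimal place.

-3.0 mOsm/kg

Calculated osmolality = 2·Na + glucose + urea
= 2·140 + 4.3 + 5.7
= 280 + 4.30 + 5.70
= 290 mOsm/kg ≈ 290.0 mOsm/kg
Osmolar gap = measured − calculated = 287 − 290.0 = -3.0 mOsm/kg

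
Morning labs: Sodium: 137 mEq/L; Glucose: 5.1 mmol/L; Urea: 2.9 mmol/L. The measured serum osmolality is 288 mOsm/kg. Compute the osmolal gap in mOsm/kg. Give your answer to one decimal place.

Calculated osmolality = 2·Na + glucose + urea
= 2·137 + 5.1 + 2.9
= 274 + 5.10 + 2.90
= 282 mOsm/kg ≈ 282.0 mOsm/kg
Osmolar gap = measured − calculated = 288 − 282.0 = 6.0 mOsm/kg

6.0 mOsm/kg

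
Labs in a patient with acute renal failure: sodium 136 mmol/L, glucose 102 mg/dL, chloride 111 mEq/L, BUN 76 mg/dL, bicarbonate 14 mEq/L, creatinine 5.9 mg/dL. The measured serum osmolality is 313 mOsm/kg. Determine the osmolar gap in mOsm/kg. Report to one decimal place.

Calculated osmolality = 2·Na + glucose/18 + BUN/2.8
= 2·136 + 102/18 + 76/2.8
= 272 + 5.67 + 27.14
= 304.81 mOsm/kg ≈ 304.8 mOsm/kg
Osmolar gap = measured − calculated = 313 − 304.8 = 8.2 mOsm/kg

8.2 mOsm/kg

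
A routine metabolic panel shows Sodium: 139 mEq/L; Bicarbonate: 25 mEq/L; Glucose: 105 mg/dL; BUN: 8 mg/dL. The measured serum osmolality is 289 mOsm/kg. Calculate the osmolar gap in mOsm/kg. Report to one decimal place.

2.3 mOsm/kg

Calculated osmolality = 2·Na + glucose/18 + BUN/2.8
= 2·139 + 105/18 + 8/2.8
= 278 + 5.83 + 2.86
= 286.69 mOsm/kg ≈ 286.7 mOsm/kg
Osmolar gap = measured − calculated = 289 − 286.7 = 2.3 mOsm/kg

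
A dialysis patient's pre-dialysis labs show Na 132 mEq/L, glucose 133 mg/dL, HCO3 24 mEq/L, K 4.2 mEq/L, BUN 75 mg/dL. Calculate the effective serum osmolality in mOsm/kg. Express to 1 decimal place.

Effective osmolality excludes urea (freely permeant across cell membranes):
2·Na + glucose/18
= 2·132 + 133/18
= 264 + 7.39
= 271.39 mOsm/kg

271.4 mOsm/kg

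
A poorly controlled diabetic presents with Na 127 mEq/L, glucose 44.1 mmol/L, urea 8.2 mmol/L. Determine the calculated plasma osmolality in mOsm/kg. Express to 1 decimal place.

306.3 mOsm/kg

Calculated osmolality = 2·Na + glucose + urea
= 2·127 + 44.1 + 8.2
= 254 + 44.10 + 8.20
= 306.3 mOsm/kg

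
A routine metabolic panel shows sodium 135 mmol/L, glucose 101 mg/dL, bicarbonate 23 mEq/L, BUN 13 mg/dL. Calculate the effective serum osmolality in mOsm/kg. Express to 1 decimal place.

275.6 mOsm/kg

Effective osmolality excludes urea (freely permeant across cell membranes):
2·Na + glucose/18
= 2·135 + 101/18
= 270 + 5.61
= 275.61 mOsm/kg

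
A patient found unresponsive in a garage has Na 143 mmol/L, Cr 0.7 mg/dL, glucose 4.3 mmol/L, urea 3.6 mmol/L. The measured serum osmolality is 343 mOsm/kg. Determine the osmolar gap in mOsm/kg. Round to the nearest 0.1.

49.1 mOsm/kg

Calculated osmolality = 2·Na + glucose + urea
= 2·143 + 4.3 + 3.6
= 286 + 4.30 + 3.60
= 293.9 mOsm/kg ≈ 293.9 mOsm/kg
Osmolar gap = measured − calculated = 343 − 293.9 = 49.1 mOsm/kg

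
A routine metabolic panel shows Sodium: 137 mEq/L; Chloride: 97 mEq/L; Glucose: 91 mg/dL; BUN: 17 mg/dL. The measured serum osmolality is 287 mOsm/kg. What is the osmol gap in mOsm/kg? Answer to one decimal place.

1.9 mOsm/kg

Calculated osmolality = 2·Na + glucose/18 + BUN/2.8
= 2·137 + 91/18 + 17/2.8
= 274 + 5.06 + 6.07
= 285.13 mOsm/kg ≈ 285.1 mOsm/kg
Osmolar gap = measured − calculated = 287 − 285.1 = 1.9 mOsm/kg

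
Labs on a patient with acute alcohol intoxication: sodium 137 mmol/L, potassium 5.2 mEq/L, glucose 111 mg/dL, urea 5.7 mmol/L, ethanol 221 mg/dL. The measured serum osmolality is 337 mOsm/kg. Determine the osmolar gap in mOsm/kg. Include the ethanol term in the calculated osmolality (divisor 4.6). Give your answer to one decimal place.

Calculated osmolality = 2·Na + glucose/18 + urea + ethanol/4.6
= 2·137 + 111/18 + 5.7 + 221/4.6
= 274 + 6.17 + 5.70 + 48.04
= 333.91 mOsm/kg ≈ 333.9 mOsm/kg
Osmolar gap = measured − calculated = 337 − 333.9 = 3.1 mOsm/kg

3.1 mOsm/kg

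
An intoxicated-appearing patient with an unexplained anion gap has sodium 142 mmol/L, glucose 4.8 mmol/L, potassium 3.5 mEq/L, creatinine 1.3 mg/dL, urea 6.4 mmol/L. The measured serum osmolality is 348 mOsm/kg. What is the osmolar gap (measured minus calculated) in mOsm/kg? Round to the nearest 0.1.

52.8 mOsm/kg

Calculated osmolality = 2·Na + glucose + urea
= 2·142 + 4.8 + 6.4
= 284 + 4.80 + 6.40
= 295.2 mOsm/kg ≈ 295.2 mOsm/kg
Osmolar gap = measured − calculated = 348 − 295.2 = 52.8 mOsm/kg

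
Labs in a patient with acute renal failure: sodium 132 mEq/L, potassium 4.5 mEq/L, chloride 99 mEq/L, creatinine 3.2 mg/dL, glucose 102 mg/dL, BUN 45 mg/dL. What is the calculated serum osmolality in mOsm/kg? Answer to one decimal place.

Calculated osmolality = 2·Na + glucose/18 + BUN/2.8
= 2·132 + 102/18 + 45/2.8
= 264 + 5.67 + 16.07
= 285.74 mOsm/kg

285.7 mOsm/kg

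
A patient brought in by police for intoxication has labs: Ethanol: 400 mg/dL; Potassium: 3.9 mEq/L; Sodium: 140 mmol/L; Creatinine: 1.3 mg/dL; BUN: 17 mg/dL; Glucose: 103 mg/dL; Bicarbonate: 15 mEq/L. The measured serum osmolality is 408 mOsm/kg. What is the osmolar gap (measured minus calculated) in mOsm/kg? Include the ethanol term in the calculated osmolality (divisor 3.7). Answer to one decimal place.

8.1 mOsm/kg

Calculated osmolality = 2·Na + glucose/18 + BUN/2.8 + ethanol/3.7
= 2·140 + 103/18 + 17/2.8 + 400/3.7
= 280 + 5.72 + 6.07 + 108.11
= 399.9 mOsm/kg ≈ 399.9 mOsm/kg
Osmolar gap = measured − calculated = 408 − 399.9 = 8.1 mOsm/kg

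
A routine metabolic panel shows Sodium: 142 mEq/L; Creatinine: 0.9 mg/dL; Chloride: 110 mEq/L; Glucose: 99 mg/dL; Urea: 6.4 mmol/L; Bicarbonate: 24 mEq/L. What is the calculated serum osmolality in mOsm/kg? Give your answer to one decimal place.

295.9 mOsm/kg

Calculated osmolality = 2·Na + glucose/18 + urea
= 2·142 + 99/18 + 6.4
= 284 + 5.50 + 6.40
= 295.9 mOsm/kg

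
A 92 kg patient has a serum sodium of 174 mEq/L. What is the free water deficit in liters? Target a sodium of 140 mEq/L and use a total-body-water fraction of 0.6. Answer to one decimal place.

13.4 L

TBW = 0.6 · 92 = 55.2 L
Free water deficit = TBW · (Na/140 − 1)
= 55.2 · (174/140 − 1)
= 55.2 · 0.2429
= 13.41 L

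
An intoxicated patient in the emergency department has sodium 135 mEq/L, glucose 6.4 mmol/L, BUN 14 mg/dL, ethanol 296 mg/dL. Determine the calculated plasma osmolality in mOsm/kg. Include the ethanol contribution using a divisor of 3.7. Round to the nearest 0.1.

Calculated osmolality = 2·Na + glucose + BUN/2.8 + ethanol/3.7
= 2·135 + 6.4 + 14/2.8 + 296/3.7
= 270 + 6.40 + 5 + 80
= 361.4 mOsm/kg

361.4 mOsm/kg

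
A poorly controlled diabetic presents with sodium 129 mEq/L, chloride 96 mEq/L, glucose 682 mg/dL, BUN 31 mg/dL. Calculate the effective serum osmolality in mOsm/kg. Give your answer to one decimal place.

295.9 mOsm/kg

Effective osmolality excludes urea (freely permeant across cell membranes):
2·Na + glucose/18
= 2·129 + 682/18
= 258 + 37.89
= 295.89 mOsm/kg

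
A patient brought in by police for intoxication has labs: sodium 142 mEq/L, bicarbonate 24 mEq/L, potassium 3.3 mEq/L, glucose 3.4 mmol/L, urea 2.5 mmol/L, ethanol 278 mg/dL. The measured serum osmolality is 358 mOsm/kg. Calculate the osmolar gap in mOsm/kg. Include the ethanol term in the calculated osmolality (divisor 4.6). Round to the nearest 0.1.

7.7 mOsm/kg

Calculated osmolality = 2·Na + glucose + urea + ethanol/4.6
= 2·142 + 3.4 + 2.5 + 278/4.6
= 284 + 3.40 + 2.50 + 60.43
= 350.33 mOsm/kg ≈ 350.3 mOsm/kg
Osmolar gap = measured − calculated = 358 − 350.3 = 7.7 mOsm/kg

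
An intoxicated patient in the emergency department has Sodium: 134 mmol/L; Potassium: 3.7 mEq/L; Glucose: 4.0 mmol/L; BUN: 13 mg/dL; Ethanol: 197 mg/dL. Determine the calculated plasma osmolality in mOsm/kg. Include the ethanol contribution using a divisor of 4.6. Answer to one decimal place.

319.5 mOsm/kg

Calculated osmolality = 2·Na + glucose + BUN/2.8 + ethanol/4.6
= 2·134 + 4 + 13/2.8 + 197/4.6
= 268 + 4 + 4.64 + 42.83
= 319.47 mOsm/kg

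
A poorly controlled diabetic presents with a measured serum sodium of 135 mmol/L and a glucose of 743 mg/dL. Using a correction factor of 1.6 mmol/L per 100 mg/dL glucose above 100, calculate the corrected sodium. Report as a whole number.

Corrected Na = measured Na + 1.6 · (glucose − 100)/100
= 135 + 1.6 · (743 − 100)/100
= 135 + 10.3
= 145.3 mmol/L

145 mmol/L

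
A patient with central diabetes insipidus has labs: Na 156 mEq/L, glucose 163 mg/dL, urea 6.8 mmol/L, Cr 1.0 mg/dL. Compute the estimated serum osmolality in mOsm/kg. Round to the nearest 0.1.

Calculated osmolality = 2·Na + glucose/18 + urea
= 2·156 + 163/18 + 6.8
= 312 + 9.06 + 6.80
= 327.86 mOsm/kg

327.9 mOsm/kg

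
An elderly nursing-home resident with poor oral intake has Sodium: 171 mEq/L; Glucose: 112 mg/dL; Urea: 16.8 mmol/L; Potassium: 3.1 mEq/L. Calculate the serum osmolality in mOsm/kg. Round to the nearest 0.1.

365.0 mOsm/kg

Calculated osmolality = 2·Na + glucose/18 + urea
= 2·171 + 112/18 + 16.8
= 342 + 6.22 + 16.80
= 365.02 mOsm/kg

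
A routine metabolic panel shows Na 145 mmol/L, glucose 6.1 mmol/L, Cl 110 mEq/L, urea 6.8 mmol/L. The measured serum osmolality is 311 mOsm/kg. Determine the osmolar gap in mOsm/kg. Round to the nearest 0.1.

8.1 mOsm/kg

Calculated osmolality = 2·Na + glucose + urea
= 2·145 + 6.1 + 6.8
= 290 + 6.10 + 6.80
= 302.9 mOsm/kg ≈ 302.9 mOsm/kg
Osmolar gap = measured − calculated = 311 − 302.9 = 8.1 mOsm/kg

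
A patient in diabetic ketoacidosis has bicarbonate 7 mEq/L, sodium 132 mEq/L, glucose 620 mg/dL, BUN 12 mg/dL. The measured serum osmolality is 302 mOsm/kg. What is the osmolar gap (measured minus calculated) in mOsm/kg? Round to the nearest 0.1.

-0.7 mOsm/kg

Calculated osmolality = 2·Na + glucose/18 + BUN/2.8
= 2·132 + 620/18 + 12/2.8
= 264 + 34.44 + 4.29
= 302.73 mOsm/kg ≈ 302.7 mOsm/kg
Osmolar gap = measured − calculated = 302 − 302.7 = -0.7 mOsm/kg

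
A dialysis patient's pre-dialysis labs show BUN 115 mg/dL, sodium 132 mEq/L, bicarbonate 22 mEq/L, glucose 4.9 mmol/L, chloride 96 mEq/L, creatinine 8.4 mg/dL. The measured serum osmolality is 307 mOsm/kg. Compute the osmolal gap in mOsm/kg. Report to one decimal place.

Calculated osmolality = 2·Na + glucose + BUN/2.8
= 2·132 + 4.9 + 115/2.8
= 264 + 4.90 + 41.07
= 309.97 mOsm/kg ≈ 310.0 mOsm/kg
Osmolar gap = measured − calculated = 307 − 310.0 = -3.0 mOsm/kg

-3.0 mOsm/kg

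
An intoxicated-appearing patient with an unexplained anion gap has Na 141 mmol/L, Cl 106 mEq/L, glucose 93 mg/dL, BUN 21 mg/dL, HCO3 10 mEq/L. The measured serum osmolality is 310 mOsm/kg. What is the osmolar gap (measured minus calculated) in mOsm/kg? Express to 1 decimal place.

15.3 mOsm/kg

Calculated osmolality = 2·Na + glucose/18 + BUN/2.8
= 2·141 + 93/18 + 21/2.8
= 282 + 5.17 + 7.50
= 294.67 mOsm/kg ≈ 294.7 mOsm/kg
Osmolar gap = measured − calculated = 310 − 294.7 = 15.3 mOsm/kg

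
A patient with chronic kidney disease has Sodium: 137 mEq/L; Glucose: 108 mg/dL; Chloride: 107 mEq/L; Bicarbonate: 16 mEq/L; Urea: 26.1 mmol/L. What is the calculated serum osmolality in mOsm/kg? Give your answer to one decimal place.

306.1 mOsm/kg

Calculated osmolality = 2·Na + glucose/18 + urea
= 2·137 + 108/18 + 26.1
= 274 + 6 + 26.10
= 306.1 mOsm/kg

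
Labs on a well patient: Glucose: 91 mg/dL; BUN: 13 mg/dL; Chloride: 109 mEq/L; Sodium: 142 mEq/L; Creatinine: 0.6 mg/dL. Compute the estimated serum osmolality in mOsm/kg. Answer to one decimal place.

Calculated osmolality = 2·Na + glucose/18 + BUN/2.8
= 2·142 + 91/18 + 13/2.8
= 284 + 5.06 + 4.64
= 293.7 mOsm/kg

293.7 mOsm/kg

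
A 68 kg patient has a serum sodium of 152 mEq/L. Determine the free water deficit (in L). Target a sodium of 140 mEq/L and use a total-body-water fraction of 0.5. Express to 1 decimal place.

2.9 L

TBW = 0.5 · 68 = 34 L
Free water deficit = TBW · (Na/140 − 1)
= 34 · (152/140 − 1)
= 34 · 0.0857
= 2.91 L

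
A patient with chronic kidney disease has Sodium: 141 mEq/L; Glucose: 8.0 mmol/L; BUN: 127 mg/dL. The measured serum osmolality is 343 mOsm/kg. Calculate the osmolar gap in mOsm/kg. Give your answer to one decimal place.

Calculated osmolality = 2·Na + glucose + BUN/2.8
= 2·141 + 8 + 127/2.8
= 282 + 8 + 45.36
= 335.36 mOsm/kg ≈ 335.4 mOsm/kg
Osmolar gap = measured − calculated = 343 − 335.4 = 7.6 mOsm/kg

7.6 mOsm/kg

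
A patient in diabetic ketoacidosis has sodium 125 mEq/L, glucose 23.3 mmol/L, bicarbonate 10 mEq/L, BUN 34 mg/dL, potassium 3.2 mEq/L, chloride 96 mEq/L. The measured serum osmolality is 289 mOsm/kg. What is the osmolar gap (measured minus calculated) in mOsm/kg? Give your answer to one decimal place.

Calculated osmolality = 2·Na + glucose + BUN/2.8
= 2·125 + 23.3 + 34/2.8
= 250 + 23.30 + 12.14
= 285.44 mOsm/kg ≈ 285.4 mOsm/kg
Osmolar gap = measured − calculated = 289 − 285.4 = 3.6 mOsm/kg

3.6 mOsm/kg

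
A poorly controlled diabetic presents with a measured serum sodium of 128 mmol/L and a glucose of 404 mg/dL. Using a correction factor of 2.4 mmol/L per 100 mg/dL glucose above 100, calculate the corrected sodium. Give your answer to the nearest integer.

Corrected Na = measured Na + 2.4 · (glucose − 100)/100
= 128 + 2.4 · (404 − 100)/100
= 128 + 7.3
= 135.3 mmol/L

135 mmol/L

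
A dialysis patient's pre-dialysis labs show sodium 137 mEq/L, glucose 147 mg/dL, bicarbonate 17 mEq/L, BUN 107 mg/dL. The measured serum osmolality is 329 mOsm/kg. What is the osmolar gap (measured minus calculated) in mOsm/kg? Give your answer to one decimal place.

8.6 mOsm/kg

Calculated osmolality = 2·Na + glucose/18 + BUN/2.8
= 2·137 + 147/18 + 107/2.8
= 274 + 8.17 + 38.21
= 320.38 mOsm/kg ≈ 320.4 mOsm/kg
Osmolar gap = measured − calculated = 329 − 320.4 = 8.6 mOsm/kg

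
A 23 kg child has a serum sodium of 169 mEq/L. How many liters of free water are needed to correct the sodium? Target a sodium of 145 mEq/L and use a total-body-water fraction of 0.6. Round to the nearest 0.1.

2.3 L

TBW = 0.6 · 23 = 13.8 L
Free water deficit = TBW · (Na/145 − 1)
= 13.8 · (169/145 − 1)
= 13.8 · 0.1655
= 2.28 L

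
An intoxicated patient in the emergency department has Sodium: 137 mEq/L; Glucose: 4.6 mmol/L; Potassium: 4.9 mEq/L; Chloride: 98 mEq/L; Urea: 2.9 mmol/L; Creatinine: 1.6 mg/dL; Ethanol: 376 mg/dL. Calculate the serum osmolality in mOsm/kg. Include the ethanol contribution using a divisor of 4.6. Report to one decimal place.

363.2 mOsm/kg

Calculated osmolality = 2·Na + glucose + urea + ethanol/4.6
= 2·137 + 4.6 + 2.9 + 376/4.6
= 274 + 4.60 + 2.90 + 81.74
= 363.24 mOsm/kg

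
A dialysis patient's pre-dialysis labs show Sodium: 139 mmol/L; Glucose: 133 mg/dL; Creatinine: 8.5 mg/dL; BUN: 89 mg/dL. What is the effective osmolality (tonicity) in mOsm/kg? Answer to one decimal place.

Effective osmolality excludes urea (freely permeant across cell membranes):
2·Na + glucose/18
= 2·139 + 133/18
= 278 + 7.39
= 285.39 mOsm/kg

285.4 mOsm/kg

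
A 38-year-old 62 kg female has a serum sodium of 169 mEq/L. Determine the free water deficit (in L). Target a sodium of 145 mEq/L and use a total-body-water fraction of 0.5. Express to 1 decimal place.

5.1 L

TBW = 0.5 · 62 = 31 L
Free water deficit = TBW · (Na/145 − 1)
= 31 · (169/145 − 1)
= 31 · 0.1655
= 5.13 L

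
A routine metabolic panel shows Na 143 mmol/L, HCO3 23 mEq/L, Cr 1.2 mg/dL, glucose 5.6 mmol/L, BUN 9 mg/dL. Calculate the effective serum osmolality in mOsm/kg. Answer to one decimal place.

291.6 mOsm/kg

Effective osmolality excludes urea (freely permeant across cell membranes):
2·Na + glucose
= 2·143 + 5.6
= 286 + 5.6
= 291.6 mOsm/kg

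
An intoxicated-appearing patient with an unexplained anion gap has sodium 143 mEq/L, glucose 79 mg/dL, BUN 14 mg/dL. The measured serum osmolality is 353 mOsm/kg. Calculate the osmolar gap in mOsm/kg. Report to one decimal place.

57.6 mOsm/kg

Calculated osmolality = 2·Na + glucose/18 + BUN/2.8
= 2·143 + 79/18 + 14/2.8
= 286 + 4.39 + 5
= 295.39 mOsm/kg ≈ 295.4 mOsm/kg
Osmolar gap = measured − calculated = 353 − 295.4 = 57.6 mOsm/kg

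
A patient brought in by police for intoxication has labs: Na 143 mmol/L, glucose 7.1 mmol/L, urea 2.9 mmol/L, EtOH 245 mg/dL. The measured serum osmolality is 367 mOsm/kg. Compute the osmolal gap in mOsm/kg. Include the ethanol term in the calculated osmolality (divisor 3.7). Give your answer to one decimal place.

Calculated osmolality = 2·Na + glucose + urea + ethanol/3.7
= 2·143 + 7.1 + 2.9 + 245/3.7
= 286 + 7.10 + 2.90 + 66.22
= 362.22 mOsm/kg ≈ 362.2 mOsm/kg
Osmolar gap = measured − calculated = 367 − 362.2 = 4.8 mOsm/kg

4.8 mOsm/kg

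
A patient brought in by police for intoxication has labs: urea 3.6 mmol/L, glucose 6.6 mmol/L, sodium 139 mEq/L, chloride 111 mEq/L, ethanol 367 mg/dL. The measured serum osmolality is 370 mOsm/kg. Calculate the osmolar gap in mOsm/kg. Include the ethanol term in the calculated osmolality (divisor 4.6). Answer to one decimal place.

Calculated osmolality = 2·Na + glucose + urea + ethanol/4.6
= 2·139 + 6.6 + 3.6 + 367/4.6
= 278 + 6.60 + 3.60 + 79.78
= 367.98 mOsm/kg ≈ 368.0 mOsm/kg
Osmolar gap = measured − calculated = 370 − 368.0 = 2.0 mOsm/kg

2.0 mOsm/kg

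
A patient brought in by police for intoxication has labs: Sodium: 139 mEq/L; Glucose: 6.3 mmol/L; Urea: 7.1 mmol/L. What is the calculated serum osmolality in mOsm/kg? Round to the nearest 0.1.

Calculated osmolality = 2·Na + glucose + urea
= 2·139 + 6.3 + 7.1
= 278 + 6.30 + 7.10
= 291.4 mOsm/kg

291.4 mOsm/kg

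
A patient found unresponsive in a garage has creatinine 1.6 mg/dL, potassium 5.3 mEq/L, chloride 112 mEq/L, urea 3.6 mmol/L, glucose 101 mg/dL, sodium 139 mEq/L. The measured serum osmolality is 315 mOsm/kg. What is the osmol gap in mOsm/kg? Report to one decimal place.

Calculated osmolality = 2·Na + glucose/18 + urea
= 2·139 + 101/18 + 3.6
= 278 + 5.61 + 3.60
= 287.21 mOsm/kg ≈ 287.2 mOsm/kg
Osmolar gap = measured − calculated = 315 − 287.2 = 27.8 mOsm/kg

27.8 mOsm/kg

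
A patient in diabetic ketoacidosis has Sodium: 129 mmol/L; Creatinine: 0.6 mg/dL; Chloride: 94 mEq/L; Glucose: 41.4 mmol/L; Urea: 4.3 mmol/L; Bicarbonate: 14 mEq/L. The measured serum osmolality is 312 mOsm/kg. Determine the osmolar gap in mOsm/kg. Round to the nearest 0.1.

Calculated osmolality = 2·Na + glucose + urea
= 2·129 + 41.4 + 4.3
= 258 + 41.40 + 4.30
= 303.7 mOsm/kg ≈ 303.7 mOsm/kg
Osmolar gap = measured − calculated = 312 − 303.7 = 8.3 mOsm/kg

8.3 mOsm/kg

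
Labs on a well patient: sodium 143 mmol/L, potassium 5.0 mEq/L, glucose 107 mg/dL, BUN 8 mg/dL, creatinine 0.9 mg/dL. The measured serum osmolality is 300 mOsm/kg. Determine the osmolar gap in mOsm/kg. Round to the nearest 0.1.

Calculated osmolality = 2·Na + glucose/18 + BUN/2.8
= 2·143 + 107/18 + 8/2.8
= 286 + 5.94 + 2.86
= 294.8 mOsm/kg ≈ 294.8 mOsm/kg
Osmolar gap = measured − calculated = 300 − 294.8 = 5.2 mOsm/kg

5.2 mOsm/kg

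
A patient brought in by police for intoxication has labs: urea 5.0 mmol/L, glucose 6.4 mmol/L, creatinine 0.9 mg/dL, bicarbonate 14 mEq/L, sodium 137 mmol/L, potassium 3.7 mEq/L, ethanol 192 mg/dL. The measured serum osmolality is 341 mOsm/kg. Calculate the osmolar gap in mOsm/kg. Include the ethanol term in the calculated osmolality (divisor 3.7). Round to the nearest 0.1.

3.7 mOsm/kg

Calculated osmolality = 2·Na + glucose + urea + ethanol/3.7
= 2·137 + 6.4 + 5 + 192/3.7
= 274 + 6.40 + 5 + 51.89
= 337.29 mOsm/kg ≈ 337.3 mOsm/kg
Osmolar gap = measured − calculated = 341 − 337.3 = 3.7 mOsm/kg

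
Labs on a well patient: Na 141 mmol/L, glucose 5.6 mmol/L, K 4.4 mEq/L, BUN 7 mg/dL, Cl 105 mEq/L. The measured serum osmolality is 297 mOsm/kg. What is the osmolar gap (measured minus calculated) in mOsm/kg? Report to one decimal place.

Calculated osmolality = 2·Na + glucose + BUN/2.8
= 2·141 + 5.6 + 7/2.8
= 282 + 5.60 + 2.50
= 290.1 mOsm/kg ≈ 290.1 mOsm/kg
Osmolar gap = measured − calculated = 297 − 290.1 = 6.9 mOsm/kg

6.9 mOsm/kg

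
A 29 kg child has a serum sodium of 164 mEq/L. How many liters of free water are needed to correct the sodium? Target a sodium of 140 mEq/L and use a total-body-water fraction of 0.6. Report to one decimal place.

TBW = 0.6 · 29 = 17.4 L
Free water deficit = TBW · (Na/140 − 1)
= 17.4 · (164/140 − 1)
= 17.4 · 0.1714
= 2.98 L

3.0 L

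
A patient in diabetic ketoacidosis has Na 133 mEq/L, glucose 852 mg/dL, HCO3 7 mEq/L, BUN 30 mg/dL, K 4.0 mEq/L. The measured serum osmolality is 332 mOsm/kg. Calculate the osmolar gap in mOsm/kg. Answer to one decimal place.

Calculated osmolality = 2·Na + glucose/18 + BUN/2.8
= 2·133 + 852/18 + 30/2.8
= 266 + 47.33 + 10.71
= 324.04 mOsm/kg ≈ 324.0 mOsm/kg
Osmolar gap = measured − calculated = 332 − 324.0 = 8.0 mOsm/kg

8.0 mOsm/kg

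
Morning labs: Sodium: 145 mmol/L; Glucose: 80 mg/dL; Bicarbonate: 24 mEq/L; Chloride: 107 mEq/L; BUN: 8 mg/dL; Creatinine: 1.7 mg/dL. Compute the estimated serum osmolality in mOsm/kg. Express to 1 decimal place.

297.3 mOsm/kg

Calculated osmolality = 2·Na + glucose/18 + BUN/2.8
= 2·145 + 80/18 + 8/2.8
= 290 + 4.44 + 2.86
= 297.3 mOsm/kg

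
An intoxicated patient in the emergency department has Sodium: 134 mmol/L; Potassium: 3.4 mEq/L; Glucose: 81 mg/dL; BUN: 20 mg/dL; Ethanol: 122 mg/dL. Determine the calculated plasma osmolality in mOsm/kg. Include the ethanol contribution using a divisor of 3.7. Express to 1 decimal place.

312.6 mOsm/kg

Calculated osmolality = 2·Na + glucose/18 + BUN/2.8 + ethanol/3.7
= 2·134 + 81/18 + 20/2.8 + 122/3.7
= 268 + 4.50 + 7.14 + 32.97
= 312.61 mOsm/kg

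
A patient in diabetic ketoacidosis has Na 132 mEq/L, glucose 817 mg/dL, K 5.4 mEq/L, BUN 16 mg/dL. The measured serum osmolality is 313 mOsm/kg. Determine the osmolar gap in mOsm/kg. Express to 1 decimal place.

-2.1 mOsm/kg

Calculated osmolality = 2·Na + glucose/18 + BUN/2.8
= 2·132 + 817/18 + 16/2.8
= 264 + 45.39 + 5.71
= 315.1 mOsm/kg ≈ 315.1 mOsm/kg
Osmolar gap = measured − calculated = 313 − 315.1 = -2.1 mOsm/kg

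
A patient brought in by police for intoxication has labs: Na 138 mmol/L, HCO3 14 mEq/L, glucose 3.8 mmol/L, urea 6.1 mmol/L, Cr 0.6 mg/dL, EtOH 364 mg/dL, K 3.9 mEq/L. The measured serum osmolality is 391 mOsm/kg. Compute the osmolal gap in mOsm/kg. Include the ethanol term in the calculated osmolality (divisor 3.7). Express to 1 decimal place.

6.7 mOsm/kg

Calculated osmolality = 2·Na + glucose + urea + ethanol/3.7
= 2·138 + 3.8 + 6.1 + 364/3.7
= 276 + 3.80 + 6.10 + 98.38
= 384.28 mOsm/kg ≈ 384.3 mOsm/kg
Osmolar gap = measured − calculated = 391 − 384.3 = 6.7 mOsm/kg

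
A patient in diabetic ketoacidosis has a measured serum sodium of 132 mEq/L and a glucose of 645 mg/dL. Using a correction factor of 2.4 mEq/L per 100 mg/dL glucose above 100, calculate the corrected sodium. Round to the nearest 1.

145 mEq/L

Corrected Na = measured Na + 2.4 · (glucose − 100)/100
= 132 + 2.4 · (645 − 100)/100
= 132 + 13.1
= 145.1 mEq/L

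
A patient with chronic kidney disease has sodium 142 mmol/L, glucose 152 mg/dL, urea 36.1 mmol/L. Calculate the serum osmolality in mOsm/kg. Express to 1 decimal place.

328.5 mOsm/kg

Calculated osmolality = 2·Na + glucose/18 + urea
= 2·142 + 152/18 + 36.1
= 284 + 8.44 + 36.10
= 328.54 mOsm/kg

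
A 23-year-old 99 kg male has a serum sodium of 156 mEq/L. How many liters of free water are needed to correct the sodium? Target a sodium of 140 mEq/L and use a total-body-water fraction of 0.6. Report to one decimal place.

TBW = 0.6 · 99 = 59.4 L
Free water deficit = TBW · (Na/140 − 1)
= 59.4 · (156/140 − 1)
= 59.4 · 0.1143
= 6.79 L

6.8 L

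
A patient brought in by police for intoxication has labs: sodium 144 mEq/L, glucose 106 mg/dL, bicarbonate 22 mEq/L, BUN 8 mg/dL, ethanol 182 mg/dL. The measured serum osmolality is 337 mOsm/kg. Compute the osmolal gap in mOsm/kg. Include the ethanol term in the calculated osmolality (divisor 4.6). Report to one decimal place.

0.7 mOsm/kg

Calculated osmolality = 2·Na + glucose/18 + BUN/2.8 + ethanol/4.6
= 2·144 + 106/18 + 8/2.8 + 182/4.6
= 288 + 5.89 + 2.86 + 39.57
= 336.32 mOsm/kg ≈ 336.3 mOsm/kg
Osmolar gap = measured − calculated = 337 − 336.3 = 0.7 mOsm/kg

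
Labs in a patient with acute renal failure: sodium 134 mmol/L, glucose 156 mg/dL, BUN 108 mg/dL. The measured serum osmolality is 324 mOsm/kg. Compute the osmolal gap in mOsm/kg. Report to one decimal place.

8.8 mOsm/kg

Calculated osmolality = 2·Na + glucose/18 + BUN/2.8
= 2·134 + 156/18 + 108/2.8
= 268 + 8.67 + 38.57
= 315.24 mOsm/kg ≈ 315.2 mOsm/kg
Osmolar gap = measured − calculated = 324 − 315.2 = 8.8 mOsm/kg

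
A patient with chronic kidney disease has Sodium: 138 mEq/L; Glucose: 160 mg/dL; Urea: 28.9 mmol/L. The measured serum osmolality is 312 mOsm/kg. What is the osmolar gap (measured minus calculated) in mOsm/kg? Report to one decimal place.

Calculated osmolality = 2·Na + glucose/18 + urea
= 2·138 + 160/18 + 28.9
= 276 + 8.89 + 28.90
= 313.79 mOsm/kg ≈ 313.8 mOsm/kg
Osmolar gap = measured − calculated = 312 − 313.8 = -1.8 mOsm/kg

-1.8 mOsm/kg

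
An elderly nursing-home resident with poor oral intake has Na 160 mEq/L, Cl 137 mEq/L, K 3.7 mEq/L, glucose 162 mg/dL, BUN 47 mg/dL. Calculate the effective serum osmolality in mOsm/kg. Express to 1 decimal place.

329.0 mOsm/kg

Effective osmolality excludes urea (freely permeant across cell membranes):
2·Na + glucose/18
= 2·160 + 162/18
= 320 + 9
= 329 mOsm/kg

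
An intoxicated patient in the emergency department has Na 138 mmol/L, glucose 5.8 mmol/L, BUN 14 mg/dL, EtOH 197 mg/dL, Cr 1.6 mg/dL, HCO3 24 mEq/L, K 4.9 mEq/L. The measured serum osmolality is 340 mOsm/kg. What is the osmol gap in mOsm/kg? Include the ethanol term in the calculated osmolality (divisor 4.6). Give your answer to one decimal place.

10.4 mOsm/kg

Calculated osmolality = 2·Na + glucose + BUN/2.8 + ethanol/4.6
= 2·138 + 5.8 + 14/2.8 + 197/4.6
= 276 + 5.80 + 5 + 42.83
= 329.63 mOsm/kg ≈ 329.6 mOsm/kg
Osmolar gap = measured − calculated = 340 − 329.6 = 10.4 mOsm/kg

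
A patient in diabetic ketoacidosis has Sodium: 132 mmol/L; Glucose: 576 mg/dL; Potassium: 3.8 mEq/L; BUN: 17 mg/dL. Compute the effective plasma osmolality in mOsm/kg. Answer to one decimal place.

296.0 mOsm/kg

Effective osmolality excludes urea (freely permeant across cell membranes):
2·Na + glucose/18
= 2·132 + 576/18
= 264 + 32
= 296 mOsm/kg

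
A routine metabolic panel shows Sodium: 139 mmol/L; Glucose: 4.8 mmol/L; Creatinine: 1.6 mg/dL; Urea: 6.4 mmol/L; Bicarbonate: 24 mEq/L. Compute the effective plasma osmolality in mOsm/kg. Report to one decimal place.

282.8 mOsm/kg

Effective osmolality excludes urea (freely permeant across cell membranes):
2·Na + glucose
= 2·139 + 4.8
= 278 + 4.8
= 282.8 mOsm/kg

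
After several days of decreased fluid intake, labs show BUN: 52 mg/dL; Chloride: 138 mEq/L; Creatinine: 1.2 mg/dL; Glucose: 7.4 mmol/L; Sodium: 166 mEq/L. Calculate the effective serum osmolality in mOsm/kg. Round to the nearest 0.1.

Effective osmolality excludes urea (freely permeant across cell membranes):
2·Na + glucose
= 2·166 + 7.4
= 332 + 7.4
= 339.4 mOsm/kg

339.4 mOsm/kg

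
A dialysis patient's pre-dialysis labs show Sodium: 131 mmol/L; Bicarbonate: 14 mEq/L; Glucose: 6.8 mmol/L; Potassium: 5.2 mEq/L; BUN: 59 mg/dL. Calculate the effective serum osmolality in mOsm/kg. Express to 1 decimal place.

Effective osmolality excludes urea (freely permeant across cell membranes):
2·Na + glucose
= 2·131 + 6.8
= 262 + 6.8
= 268.8 mOsm/kg

268.8 mOsm/kg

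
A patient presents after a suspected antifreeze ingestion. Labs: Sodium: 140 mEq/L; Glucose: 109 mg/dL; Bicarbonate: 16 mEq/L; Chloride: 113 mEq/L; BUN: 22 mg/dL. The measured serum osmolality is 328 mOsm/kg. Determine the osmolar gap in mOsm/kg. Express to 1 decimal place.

34.1 mOsm/kg

Calculated osmolality = 2·Na + glucose/18 + BUN/2.8
= 2·140 + 109/18 + 22/2.8
= 280 + 6.06 + 7.86
= 293.92 mOsm/kg ≈ 293.9 mOsm/kg
Osmolar gap = measured − calculated = 328 − 293.9 = 34.1 mOsm/kg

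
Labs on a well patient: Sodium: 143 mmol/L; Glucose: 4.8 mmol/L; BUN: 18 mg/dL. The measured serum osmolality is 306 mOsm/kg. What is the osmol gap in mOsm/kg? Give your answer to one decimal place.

Calculated osmolality = 2·Na + glucose + BUN/2.8
= 2·143 + 4.8 + 18/2.8
= 286 + 4.80 + 6.43
= 297.23 mOsm/kg ≈ 297.2 mOsm/kg
Osmolar gap = measured − calculated = 306 − 297.2 = 8.8 mOsm/kg

8.8 mOsm/kg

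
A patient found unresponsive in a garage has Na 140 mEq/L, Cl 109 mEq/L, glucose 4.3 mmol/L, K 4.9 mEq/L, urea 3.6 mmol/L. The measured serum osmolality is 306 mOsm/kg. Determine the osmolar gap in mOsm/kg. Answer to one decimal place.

Calculated osmolality = 2·Na + glucose + urea
= 2·140 + 4.3 + 3.6
= 280 + 4.30 + 3.60
= 287.9 mOsm/kg ≈ 287.9 mOsm/kg
Osmolar gap = measured − calculated = 306 − 287.9 = 18.1 mOsm/kg

18.1 mOsm/kg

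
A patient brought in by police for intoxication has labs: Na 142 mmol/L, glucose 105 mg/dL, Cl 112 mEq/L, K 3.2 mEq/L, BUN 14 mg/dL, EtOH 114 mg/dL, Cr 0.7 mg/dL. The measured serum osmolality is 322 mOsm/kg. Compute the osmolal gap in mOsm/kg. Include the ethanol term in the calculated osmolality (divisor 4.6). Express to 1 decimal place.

2.4 mOsm/kg

Calculated osmolality = 2·Na + glucose/18 + BUN/2.8 + ethanol/4.6
= 2·142 + 105/18 + 14/2.8 + 114/4.6
= 284 + 5.83 + 5 + 24.78
= 319.61 mOsm/kg ≈ 319.6 mOsm/kg
Osmolar gap = measured − calculated = 322 − 319.6 = 2.4 mOsm/kg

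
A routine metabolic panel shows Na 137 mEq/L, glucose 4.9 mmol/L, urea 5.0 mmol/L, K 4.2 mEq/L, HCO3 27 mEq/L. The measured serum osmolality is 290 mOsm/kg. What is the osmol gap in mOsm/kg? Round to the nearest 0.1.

Calculated osmolality = 2·Na + glucose + urea
= 2·137 + 4.9 + 5
= 274 + 4.90 + 5
= 283.9 mOsm/kg ≈ 283.9 mOsm/kg
Osmolar gap = measured − calculated = 290 − 283.9 = 6.1 mOsm/kg

6.1 mOsm/kg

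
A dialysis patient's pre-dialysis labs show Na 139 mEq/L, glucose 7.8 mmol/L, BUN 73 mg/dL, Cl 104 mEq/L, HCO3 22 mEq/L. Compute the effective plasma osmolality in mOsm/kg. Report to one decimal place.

Effective osmolality excludes urea (freely permeant across cell membranes):
2·Na + glucose
= 2·139 + 7.8
= 278 + 7.8
= 285.8 mOsm/kg

285.8 mOsm/kg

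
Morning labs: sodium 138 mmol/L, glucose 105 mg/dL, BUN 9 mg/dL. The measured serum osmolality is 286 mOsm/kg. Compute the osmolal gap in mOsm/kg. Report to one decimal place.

1.0 mOsm/kg

Calculated osmolality = 2·Na + glucose/18 + BUN/2.8
= 2·138 + 105/18 + 9/2.8
= 276 + 5.83 + 3.21
= 285.04 mOsm/kg ≈ 285.0 mOsm/kg
Osmolar gap = measured − calculated = 286 − 285.0 = 1.0 mOsm/kg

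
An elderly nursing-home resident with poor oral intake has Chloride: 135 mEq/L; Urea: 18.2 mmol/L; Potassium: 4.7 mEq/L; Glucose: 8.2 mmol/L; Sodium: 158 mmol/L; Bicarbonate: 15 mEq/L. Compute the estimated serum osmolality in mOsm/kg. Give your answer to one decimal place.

342.4 mOsm/kg

Calculated osmolality = 2·Na + glucose + urea
= 2·158 + 8.2 + 18.2
= 316 + 8.20 + 18.20
= 342.4 mOsm/kg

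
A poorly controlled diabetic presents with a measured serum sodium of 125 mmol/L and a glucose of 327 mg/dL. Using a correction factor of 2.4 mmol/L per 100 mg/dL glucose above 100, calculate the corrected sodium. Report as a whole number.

130 mmol/L

Corrected Na = measured Na + 2.4 · (glucose − 100)/100
= 125 + 2.4 · (327 − 100)/100
= 125 + 5.4
= 130.4 mmol/L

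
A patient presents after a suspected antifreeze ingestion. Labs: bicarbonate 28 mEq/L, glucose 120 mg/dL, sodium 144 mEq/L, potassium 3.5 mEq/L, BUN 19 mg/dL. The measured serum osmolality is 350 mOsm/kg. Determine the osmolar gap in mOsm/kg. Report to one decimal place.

48.5 mOsm/kg

Calculated osmolality = 2·Na + glucose/18 + BUN/2.8
= 2·144 + 120/18 + 19/2.8
= 288 + 6.67 + 6.79
= 301.46 mOsm/kg ≈ 301.5 mOsm/kg
Osmolar gap = measured − calculated = 350 − 301.5 = 48.5 mOsm/kg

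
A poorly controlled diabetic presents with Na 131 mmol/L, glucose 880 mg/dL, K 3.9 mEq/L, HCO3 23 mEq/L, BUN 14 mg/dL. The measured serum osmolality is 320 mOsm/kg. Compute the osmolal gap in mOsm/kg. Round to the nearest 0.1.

4.1 mOsm/kg

Calculated osmolality = 2·Na + glucose/18 + BUN/2.8
= 2·131 + 880/18 + 14/2.8
= 262 + 48.89 + 5
= 315.89 mOsm/kg ≈ 315.9 mOsm/kg
Osmolar gap = measured − calculated = 320 − 315.9 = 4.1 mOsm/kg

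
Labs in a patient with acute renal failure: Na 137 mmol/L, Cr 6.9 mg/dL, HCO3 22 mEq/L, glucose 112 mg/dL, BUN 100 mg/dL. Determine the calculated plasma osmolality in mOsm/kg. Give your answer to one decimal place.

Calculated osmolality = 2·Na + glucose/18 + BUN/2.8
= 2·137 + 112/18 + 100/2.8
= 274 + 6.22 + 35.71
= 315.93 mOsm/kg

315.9 mOsm/kg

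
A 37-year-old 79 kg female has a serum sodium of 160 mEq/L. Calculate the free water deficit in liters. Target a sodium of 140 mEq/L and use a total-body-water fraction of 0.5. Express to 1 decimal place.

5.6 L

TBW = 0.5 · 79 = 39.5 L
Free water deficit = TBW · (Na/140 − 1)
= 39.5 · (160/140 − 1)
= 39.5 · 0.1429
= 5.64 L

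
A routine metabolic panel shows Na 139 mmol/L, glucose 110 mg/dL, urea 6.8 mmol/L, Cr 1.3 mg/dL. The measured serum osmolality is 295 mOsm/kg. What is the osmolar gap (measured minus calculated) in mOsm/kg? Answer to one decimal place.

Calculated osmolality = 2·Na + glucose/18 + urea
= 2·139 + 110/18 + 6.8
= 278 + 6.11 + 6.80
= 290.91 mOsm/kg ≈ 290.9 mOsm/kg
Osmolar gap = measured − calculated = 295 − 290.9 = 4.1 mOsm/kg

4.1 mOsm/kg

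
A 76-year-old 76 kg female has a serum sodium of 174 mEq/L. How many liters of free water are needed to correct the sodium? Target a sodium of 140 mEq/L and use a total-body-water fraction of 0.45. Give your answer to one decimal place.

TBW = 0.45 · 76 = 34.2 L
Free water deficit = TBW · (Na/140 − 1)
= 34.2 · (174/140 − 1)
= 34.2 · 0.2429
= 8.31 L

8.3 L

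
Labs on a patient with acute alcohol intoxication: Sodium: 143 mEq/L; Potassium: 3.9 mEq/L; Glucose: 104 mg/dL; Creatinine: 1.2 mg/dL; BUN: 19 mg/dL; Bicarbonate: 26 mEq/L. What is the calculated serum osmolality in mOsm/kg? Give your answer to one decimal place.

298.6 mOsm/kg

Calculated osmolality = 2·Na + glucose/18 + BUN/2.8
= 2·143 + 104/18 + 19/2.8
= 286 + 5.78 + 6.79
= 298.57 mOsm/kg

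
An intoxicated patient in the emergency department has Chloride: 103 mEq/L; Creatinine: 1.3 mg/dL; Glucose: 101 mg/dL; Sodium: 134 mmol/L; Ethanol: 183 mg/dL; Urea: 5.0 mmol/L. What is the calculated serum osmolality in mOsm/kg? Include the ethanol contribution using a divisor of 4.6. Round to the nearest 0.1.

Calculated osmolality = 2·Na + glucose/18 + urea + ethanol/4.6
= 2·134 + 101/18 + 5 + 183/4.6
= 268 + 5.61 + 5 + 39.78
= 318.39 mOsm/kg

318.4 mOsm/kg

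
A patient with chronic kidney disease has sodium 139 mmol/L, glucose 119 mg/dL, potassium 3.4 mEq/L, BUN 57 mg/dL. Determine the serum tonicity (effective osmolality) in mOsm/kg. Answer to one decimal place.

Effective osmolality excludes urea (freely permeant across cell membranes):
2·Na + glucose/18
= 2·139 + 119/18
= 278 + 6.61
= 284.61 mOsm/kg

284.6 mOsm/kg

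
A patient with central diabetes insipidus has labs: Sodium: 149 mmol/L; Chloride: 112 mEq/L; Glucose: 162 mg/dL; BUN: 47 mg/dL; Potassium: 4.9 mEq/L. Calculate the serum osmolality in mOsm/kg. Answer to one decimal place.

323.8 mOsm/kg

Calculated osmolality = 2·Na + glucose/18 + BUN/2.8
= 2·149 + 162/18 + 47/2.8
= 298 + 9 + 16.79
= 323.79 mOsm/kg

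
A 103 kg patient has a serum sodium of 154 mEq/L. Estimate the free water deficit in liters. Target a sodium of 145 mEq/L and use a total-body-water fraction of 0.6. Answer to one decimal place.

TBW = 0.6 · 103 = 61.8 L
Free water deficit = TBW · (Na/145 − 1)
= 61.8 · (154/145 − 1)
= 61.8 · 0.0621
= 3.84 L

3.8 L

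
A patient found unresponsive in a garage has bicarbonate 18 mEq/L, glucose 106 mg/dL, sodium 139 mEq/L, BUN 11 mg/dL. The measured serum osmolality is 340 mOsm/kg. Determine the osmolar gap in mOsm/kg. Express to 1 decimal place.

Calculated osmolality = 2·Na + glucose/18 + BUN/2.8
= 2·139 + 106/18 + 11/2.8
= 278 + 5.89 + 3.93
= 287.82 mOsm/kg ≈ 287.8 mOsm/kg
Osmolar gap = measured − calculated = 340 − 287.8 = 52.2 mOsm/kg

52.2 mOsm/kg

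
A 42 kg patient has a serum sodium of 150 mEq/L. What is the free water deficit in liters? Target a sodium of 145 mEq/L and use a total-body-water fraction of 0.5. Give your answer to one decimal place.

0.7 L

TBW = 0.5 · 42 = 21 L
Free water deficit = TBW · (Na/145 − 1)
= 21 · (150/145 − 1)
= 21 · 0.0345
= 0.72 L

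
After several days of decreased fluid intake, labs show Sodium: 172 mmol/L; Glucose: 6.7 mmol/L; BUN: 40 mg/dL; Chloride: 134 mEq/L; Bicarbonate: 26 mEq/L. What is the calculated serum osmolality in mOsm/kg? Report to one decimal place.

Calculated osmolality = 2·Na + glucose + BUN/2.8
= 2·172 + 6.7 + 40/2.8
= 344 + 6.70 + 14.29
= 364.99 mOsm/kg

365.0 mOsm/kg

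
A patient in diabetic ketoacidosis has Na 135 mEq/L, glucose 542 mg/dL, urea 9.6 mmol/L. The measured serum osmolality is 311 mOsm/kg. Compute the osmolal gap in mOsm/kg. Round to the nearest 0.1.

Calculated osmolality = 2·Na + glucose/18 + urea
= 2·135 + 542/18 + 9.6
= 270 + 30.11 + 9.60
= 309.71 mOsm/kg ≈ 309.7 mOsm/kg
Osmolar gap = measured − calculated = 311 − 309.7 = 1.3 mOsm/kg

1.3 mOsm/kg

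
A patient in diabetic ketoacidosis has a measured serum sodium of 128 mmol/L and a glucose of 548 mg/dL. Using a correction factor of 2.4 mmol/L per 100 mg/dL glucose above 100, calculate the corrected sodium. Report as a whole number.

139 mmol/L

Corrected Na = measured Na + 2.4 · (glucose − 100)/100
= 128 + 2.4 · (548 − 100)/100
= 128 + 10.8
= 138.8 mmol/L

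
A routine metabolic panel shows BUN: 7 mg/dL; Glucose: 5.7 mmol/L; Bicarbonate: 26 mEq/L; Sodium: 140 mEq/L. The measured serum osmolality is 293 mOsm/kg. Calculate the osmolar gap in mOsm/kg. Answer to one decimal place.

Calculated osmolality = 2·Na + glucose + BUN/2.8
= 2·140 + 5.7 + 7/2.8
= 280 + 5.70 + 2.50
= 288.2 mOsm/kg ≈ 288.2 mOsm/kg
Osmolar gap = measured − calculated = 293 − 288.2 = 4.8 mOsm/kg

4.8 mOsm/kg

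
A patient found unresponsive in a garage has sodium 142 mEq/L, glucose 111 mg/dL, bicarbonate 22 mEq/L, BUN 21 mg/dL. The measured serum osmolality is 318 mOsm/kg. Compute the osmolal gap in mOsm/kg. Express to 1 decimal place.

20.3 mOsm/kg

Calculated osmolality = 2·Na + glucose/18 + BUN/2.8
= 2·142 + 111/18 + 21/2.8
= 284 + 6.17 + 7.50
= 297.67 mOsm/kg ≈ 297.7 mOsm/kg
Osmolar gap = measured − calculated = 318 − 297.7 = 20.3 mOsm/kg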